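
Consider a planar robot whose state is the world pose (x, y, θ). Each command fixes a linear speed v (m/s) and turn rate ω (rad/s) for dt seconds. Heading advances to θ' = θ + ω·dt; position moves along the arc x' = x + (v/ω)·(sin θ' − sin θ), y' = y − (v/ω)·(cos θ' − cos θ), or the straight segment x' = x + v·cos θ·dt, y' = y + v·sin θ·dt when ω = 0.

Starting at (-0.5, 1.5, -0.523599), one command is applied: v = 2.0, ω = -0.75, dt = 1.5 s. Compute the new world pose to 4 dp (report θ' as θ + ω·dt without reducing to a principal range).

θ' = -0.5236 + -0.75·1.5 = -1.6486
R = v/ω = 2.0/-0.75 = -2.6667
x' = -0.5 + -2.6667·(sin -1.6486 − sin -0.5236) = 0.8253
y' = 1.5 − -2.6667·(cos -1.6486 − cos -0.5236) = -1.0167

(0.8253, -1.0167, -1.6486)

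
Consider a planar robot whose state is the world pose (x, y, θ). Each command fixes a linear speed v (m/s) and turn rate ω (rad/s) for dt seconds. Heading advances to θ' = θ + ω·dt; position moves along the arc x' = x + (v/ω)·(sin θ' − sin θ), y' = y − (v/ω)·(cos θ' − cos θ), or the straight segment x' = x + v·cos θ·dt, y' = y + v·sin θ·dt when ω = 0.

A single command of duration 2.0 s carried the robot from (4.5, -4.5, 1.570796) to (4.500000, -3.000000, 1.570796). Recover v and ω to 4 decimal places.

Δθ = 1.570796 − 1.570796 = 0.000000
ω = Δθ/dt = 0.000000/2.0 = 0.0000
ω = 0 → v = (Δx·cos θ + Δy·sin θ)/dt = 0.7500

v = 0.7500, ω = 0.0000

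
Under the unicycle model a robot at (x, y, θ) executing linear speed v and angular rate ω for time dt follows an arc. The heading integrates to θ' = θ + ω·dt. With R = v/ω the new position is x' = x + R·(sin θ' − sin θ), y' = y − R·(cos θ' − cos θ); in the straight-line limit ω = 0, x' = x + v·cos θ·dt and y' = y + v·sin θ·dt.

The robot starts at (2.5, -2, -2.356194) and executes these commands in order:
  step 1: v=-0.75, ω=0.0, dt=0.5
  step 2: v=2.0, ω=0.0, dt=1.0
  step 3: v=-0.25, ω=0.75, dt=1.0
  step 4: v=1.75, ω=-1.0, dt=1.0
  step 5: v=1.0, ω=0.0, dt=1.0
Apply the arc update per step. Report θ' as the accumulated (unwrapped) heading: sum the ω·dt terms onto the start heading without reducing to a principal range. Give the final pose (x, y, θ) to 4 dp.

step 1: θ'=-2.3562 (straight) → pose (2.7652, -1.7348, -2.3562)
step 2: θ'=-2.3562 (straight) → pose (1.3510, -3.1490, -2.3562)
step 3: θ'=-1.6062 (R=-0.3333) → pose (1.4484, -2.9251, -1.6062)
step 4: θ'=-2.6062 (R=-1.7500) → pose (0.5923, -4.3683, -2.6062)
step 5: θ'=-2.6062 (straight) → pose (-0.2678, -4.8785, -2.6062)

(-0.2678, -4.8785, -2.6062)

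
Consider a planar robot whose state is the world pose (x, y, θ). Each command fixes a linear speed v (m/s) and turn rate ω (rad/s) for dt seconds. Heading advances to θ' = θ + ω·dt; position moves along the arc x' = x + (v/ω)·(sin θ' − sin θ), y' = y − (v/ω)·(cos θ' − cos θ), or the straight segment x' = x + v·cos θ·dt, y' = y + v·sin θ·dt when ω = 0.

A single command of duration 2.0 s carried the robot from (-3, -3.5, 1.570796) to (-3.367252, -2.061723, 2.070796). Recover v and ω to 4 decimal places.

Δθ = 2.070796 − 1.570796 = 0.500000
ω = Δθ/dt = 0.500000/2.0 = 0.2500
R = −Δy/(cos θ' − cos θ) = 3.0000
v = R·ω = 3.0000·0.2500 = 0.7500

v = 0.7500, ω = 0.2500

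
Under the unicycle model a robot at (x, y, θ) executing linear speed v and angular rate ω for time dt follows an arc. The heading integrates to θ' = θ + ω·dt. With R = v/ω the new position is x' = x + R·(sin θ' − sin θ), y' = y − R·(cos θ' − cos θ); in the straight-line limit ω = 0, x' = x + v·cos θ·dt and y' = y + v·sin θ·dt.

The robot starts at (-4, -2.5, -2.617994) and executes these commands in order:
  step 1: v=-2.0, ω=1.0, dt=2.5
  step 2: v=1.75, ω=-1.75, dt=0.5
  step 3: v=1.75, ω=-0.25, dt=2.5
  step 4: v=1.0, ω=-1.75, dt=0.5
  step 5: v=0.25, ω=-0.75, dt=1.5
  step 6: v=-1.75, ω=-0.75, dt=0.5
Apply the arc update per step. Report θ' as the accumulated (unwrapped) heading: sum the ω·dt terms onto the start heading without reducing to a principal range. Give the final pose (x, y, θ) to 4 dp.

(-2.8108, -4.3773, -3.9930)

step 1: θ'=-0.1180 (R=-2.0000) → pose (-4.7646, 1.2181, -0.1180)
step 2: θ'=-0.9930 (R=-1.0000) → pose (-4.0446, 0.7713, -0.9930)
step 3: θ'=-1.6180 (R=-7.0000) → pose (-2.9161, -3.3823, -1.6180)
step 4: θ'=-2.4930 (R=-0.5714) → pose (-3.1417, -3.8107, -2.4930)
step 5: θ'=-3.6180 (R=-0.3333) → pose (-3.4959, -3.8413, -3.6180)
step 6: θ'=-3.9930 (R=2.3333) → pose (-2.8108, -4.3773, -3.9930)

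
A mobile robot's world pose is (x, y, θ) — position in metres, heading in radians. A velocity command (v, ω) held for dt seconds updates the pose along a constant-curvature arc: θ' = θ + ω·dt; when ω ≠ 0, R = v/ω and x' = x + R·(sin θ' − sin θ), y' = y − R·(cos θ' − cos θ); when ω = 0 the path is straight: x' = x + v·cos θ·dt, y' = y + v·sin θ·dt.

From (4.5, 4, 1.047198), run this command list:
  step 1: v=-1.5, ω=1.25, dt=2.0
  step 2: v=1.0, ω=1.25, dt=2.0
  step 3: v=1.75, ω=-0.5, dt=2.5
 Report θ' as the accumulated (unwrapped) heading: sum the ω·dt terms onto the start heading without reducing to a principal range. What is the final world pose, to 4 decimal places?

(8.8104, -2.3221, 4.7972)

step 1: θ'=3.5472 (R=-1.2000) → pose (6.0127, 2.2974, 3.5472)
step 2: θ'=6.0472 (R=0.8000) → pose (6.1413, 0.7844, 6.0472)
step 3: θ'=4.7972 (R=-3.5000) → pose (8.8104, -2.3221, 4.7972)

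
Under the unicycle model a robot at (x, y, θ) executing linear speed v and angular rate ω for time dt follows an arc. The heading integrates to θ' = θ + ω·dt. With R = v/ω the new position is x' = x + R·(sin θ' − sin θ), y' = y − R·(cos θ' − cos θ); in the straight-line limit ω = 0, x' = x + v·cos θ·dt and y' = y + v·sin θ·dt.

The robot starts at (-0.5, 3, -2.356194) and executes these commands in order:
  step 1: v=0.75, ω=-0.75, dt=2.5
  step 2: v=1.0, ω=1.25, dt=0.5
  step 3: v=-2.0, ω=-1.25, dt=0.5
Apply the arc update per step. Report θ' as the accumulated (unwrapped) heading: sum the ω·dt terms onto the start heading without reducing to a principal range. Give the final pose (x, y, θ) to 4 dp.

(-1.7428, 2.8993, -4.2312)

step 1: θ'=-4.2312 (R=-1.0000) → pose (-2.0935, 3.2443, -4.2312)
step 2: θ'=-3.6062 (R=0.8000) → pose (-2.4443, 3.5892, -3.6062)
step 3: θ'=-4.2312 (R=1.6000) → pose (-1.7428, 2.8993, -4.2312)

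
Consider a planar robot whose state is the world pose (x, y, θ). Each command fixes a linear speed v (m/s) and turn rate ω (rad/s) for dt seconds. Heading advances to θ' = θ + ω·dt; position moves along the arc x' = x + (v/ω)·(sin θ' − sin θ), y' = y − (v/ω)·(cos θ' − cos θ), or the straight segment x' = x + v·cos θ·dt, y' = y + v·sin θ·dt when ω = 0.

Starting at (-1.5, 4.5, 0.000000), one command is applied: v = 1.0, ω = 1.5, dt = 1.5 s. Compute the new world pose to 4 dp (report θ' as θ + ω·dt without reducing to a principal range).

θ' = 0.0000 + 1.5·1.5 = 2.2500
R = v/ω = 1.0/1.5 = 0.6667
x' = -1.5 + 0.6667·(sin 2.2500 − sin 0.0000) = -0.9813
y' = 4.5 − 0.6667·(cos 2.2500 − cos 0.0000) = 5.5854

(-0.9813, 5.5854, 2.2500)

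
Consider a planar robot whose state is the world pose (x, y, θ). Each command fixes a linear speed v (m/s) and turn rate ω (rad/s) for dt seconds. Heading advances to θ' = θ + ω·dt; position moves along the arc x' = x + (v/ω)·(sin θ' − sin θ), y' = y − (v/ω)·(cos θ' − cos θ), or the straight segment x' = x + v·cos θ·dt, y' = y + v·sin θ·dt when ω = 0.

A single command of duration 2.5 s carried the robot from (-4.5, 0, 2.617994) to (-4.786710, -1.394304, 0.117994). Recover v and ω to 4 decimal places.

Δθ = 0.117994 − 2.617994 = -2.500000
ω = Δθ/dt = -2.500000/2.5 = -1.0000
R = −Δy/(cos θ' − cos θ) = 0.7500
v = R·ω = 0.7500·-1.0000 = -0.7500

v = -0.7500, ω = -1.0000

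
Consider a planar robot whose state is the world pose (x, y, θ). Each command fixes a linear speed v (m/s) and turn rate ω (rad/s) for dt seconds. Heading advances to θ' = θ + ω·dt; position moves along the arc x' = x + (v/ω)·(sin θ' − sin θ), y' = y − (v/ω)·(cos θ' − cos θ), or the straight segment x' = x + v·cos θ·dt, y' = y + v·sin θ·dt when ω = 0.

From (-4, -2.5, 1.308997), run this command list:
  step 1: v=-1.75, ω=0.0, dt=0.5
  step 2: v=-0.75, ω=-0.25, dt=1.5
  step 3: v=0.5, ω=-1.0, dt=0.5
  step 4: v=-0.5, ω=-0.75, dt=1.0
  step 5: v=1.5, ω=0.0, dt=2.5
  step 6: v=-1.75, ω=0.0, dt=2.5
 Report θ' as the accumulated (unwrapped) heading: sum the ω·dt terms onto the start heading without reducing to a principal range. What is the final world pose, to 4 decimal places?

(-5.6021, -4.0308, -0.3160)

step 1: θ'=1.3090 (straight) → pose (-4.2265, -3.3452, 1.3090)
step 2: θ'=0.9340 (R=3.0000) → pose (-4.7122, -4.3526, 0.9340)
step 3: θ'=0.4340 (R=-0.5000) → pose (-4.5205, -4.1963, 0.4340)
step 4: θ'=-0.3160 (R=0.6667) → pose (-5.0080, -4.2251, -0.3160)
step 5: θ'=-0.3160 (straight) → pose (-1.4437, -5.3905, -0.3160)
step 6: θ'=-0.3160 (straight) → pose (-5.6021, -4.0308, -0.3160)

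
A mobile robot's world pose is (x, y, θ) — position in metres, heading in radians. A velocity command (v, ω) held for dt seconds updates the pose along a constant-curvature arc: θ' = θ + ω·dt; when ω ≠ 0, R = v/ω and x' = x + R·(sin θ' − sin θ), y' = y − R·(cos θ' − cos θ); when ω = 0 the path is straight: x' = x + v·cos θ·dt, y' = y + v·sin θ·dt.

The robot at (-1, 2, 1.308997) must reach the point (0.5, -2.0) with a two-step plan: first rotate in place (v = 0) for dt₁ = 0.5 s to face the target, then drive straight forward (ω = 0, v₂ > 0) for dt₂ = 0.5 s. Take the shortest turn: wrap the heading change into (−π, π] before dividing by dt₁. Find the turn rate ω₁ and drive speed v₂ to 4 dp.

ω₁ = -5.0420, v₂ = 8.5440

heading to target = atan2(-2−2, 0.5−-1) = -1.2120
Δθ = wrap(-1.2120 − 1.3090) = -2.5210; ω₁ = Δθ/dt₁ = -5.0420
distance = √((0.5−-1)² + (-2−2)²) = 4.2720; v₂ = distance/dt₂ = 8.5440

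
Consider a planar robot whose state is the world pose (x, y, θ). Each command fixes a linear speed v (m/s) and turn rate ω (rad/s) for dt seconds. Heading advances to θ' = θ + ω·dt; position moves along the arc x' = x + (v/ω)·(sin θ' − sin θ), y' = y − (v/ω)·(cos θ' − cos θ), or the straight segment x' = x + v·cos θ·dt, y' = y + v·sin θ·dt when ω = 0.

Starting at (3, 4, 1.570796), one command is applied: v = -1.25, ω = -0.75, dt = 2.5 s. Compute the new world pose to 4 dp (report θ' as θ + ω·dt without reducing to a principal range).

θ' = 1.5708 + -0.75·2.5 = -0.3042
R = v/ω = -1.25/-0.75 = 1.6667
x' = 3 + 1.6667·(sin -0.3042 − sin 1.5708) = 0.8341
y' = 4 − 1.6667·(cos -0.3042 − cos 1.5708) = 2.4099

(0.8341, 2.4099, -0.3042)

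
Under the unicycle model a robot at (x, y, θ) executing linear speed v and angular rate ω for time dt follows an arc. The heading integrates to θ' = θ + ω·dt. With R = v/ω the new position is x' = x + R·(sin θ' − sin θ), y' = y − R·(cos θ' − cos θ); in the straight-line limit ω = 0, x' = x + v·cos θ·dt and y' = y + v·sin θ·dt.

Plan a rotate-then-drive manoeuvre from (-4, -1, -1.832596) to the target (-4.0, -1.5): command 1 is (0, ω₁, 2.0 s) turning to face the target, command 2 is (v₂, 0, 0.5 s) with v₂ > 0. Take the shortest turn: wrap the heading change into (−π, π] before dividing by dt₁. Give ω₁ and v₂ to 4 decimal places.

ω₁ = 0.1309, v₂ = 1.0000

heading to target = atan2(-1.5−-1, -4−-4) = -1.5708
Δθ = wrap(-1.5708 − -1.8326) = 0.2618; ω₁ = Δθ/dt₁ = 0.1309
distance = √((-4−-4)² + (-1.5−-1)²) = 0.5000; v₂ = distance/dt₂ = 1.0000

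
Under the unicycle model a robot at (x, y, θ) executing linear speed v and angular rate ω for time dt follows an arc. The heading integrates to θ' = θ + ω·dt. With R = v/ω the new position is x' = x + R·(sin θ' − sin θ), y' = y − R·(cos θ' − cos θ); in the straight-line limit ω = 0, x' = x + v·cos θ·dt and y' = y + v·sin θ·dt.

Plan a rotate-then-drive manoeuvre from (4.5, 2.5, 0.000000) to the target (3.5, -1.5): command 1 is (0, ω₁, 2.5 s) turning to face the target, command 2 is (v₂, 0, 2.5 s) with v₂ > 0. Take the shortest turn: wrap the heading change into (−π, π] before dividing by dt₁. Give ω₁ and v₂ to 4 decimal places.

heading to target = atan2(-1.5−2.5, 3.5−4.5) = -1.8158
Δθ = wrap(-1.8158 − 0.0000) = -1.8158; ω₁ = Δθ/dt₁ = -0.7263
distance = √((3.5−4.5)² + (-1.5−2.5)²) = 4.1231; v₂ = distance/dt₂ = 1.6492

ω₁ = -0.7263, v₂ = 1.6492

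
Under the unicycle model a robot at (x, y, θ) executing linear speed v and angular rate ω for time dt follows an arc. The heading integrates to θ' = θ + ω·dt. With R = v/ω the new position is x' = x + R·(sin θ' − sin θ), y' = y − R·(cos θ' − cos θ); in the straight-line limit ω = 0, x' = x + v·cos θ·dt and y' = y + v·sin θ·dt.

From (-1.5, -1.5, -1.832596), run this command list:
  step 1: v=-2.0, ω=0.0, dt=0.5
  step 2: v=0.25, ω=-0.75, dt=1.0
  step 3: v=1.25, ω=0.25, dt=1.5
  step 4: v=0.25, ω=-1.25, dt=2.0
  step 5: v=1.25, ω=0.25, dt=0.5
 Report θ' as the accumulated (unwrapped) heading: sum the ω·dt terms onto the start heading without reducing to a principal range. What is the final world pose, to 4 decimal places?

step 1: θ'=-1.8326 (straight) → pose (-1.2412, -0.5341, -1.8326)
step 2: θ'=-2.5826 (R=-0.3333) → pose (-1.3864, -0.7304, -2.5826)
step 3: θ'=-2.2076 (R=5.0000) → pose (-2.7547, -1.9962, -2.2076)
step 4: θ'=-4.7076 (R=-0.2000) → pose (-3.1155, -1.8782, -4.7076)
step 5: θ'=-4.5826 (R=5.0000) → pose (-3.1575, -1.2551, -4.5826)

(-3.1575, -1.2551, -4.5826)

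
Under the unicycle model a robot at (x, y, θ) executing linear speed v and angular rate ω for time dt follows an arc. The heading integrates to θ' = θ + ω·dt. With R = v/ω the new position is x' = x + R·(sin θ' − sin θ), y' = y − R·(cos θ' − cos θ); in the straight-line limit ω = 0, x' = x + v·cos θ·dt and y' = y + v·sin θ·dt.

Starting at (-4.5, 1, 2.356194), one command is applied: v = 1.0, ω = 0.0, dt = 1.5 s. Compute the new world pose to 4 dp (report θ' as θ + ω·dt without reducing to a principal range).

(-5.5607, 2.0607, 2.3562)

θ' = 2.3562 + 0.0·1.5 = 2.3562
ω = 0 → straight: x' = -4.5 + 1.0·cos(2.3562)·1.5 = -5.5607
y' = 1 + 1.0·sin(2.3562)·1.5 = 2.0607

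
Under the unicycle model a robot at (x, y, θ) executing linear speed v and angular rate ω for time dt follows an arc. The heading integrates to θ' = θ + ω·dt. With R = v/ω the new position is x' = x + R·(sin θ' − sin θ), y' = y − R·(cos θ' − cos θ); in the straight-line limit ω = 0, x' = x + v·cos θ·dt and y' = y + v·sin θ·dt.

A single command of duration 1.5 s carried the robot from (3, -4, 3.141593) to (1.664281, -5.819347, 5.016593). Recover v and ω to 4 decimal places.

Δθ = 5.016593 − 3.141593 = 1.875000
ω = Δθ/dt = 1.875000/1.5 = 1.2500
R = −Δy/(cos θ' − cos θ) = 1.4000
v = R·ω = 1.4000·1.2500 = 1.7500

v = 1.7500, ω = 1.2500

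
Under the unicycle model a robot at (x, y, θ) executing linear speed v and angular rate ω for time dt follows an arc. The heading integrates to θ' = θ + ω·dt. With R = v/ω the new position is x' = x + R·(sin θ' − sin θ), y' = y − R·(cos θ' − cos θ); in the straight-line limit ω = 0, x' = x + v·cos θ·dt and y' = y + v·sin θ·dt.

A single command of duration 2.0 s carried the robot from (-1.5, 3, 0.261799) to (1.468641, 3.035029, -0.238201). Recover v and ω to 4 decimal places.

Δθ = -0.238201 − 0.261799 = -0.500000
ω = Δθ/dt = -0.500000/2.0 = -0.2500
R = Δx/(sin θ' − sin θ) = -6.0000
v = R·ω = -6.0000·-0.2500 = 1.5000

v = 1.5000, ω = -0.2500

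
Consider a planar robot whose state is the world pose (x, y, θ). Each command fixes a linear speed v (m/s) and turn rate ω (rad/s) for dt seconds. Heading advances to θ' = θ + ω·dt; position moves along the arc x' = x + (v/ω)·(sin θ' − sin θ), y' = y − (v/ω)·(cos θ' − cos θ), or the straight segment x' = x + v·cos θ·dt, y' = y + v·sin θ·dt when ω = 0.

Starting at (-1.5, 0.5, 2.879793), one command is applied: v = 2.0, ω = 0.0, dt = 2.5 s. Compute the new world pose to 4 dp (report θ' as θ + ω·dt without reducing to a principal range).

(-6.3296, 1.7941, 2.8798)

θ' = 2.8798 + 0.0·2.5 = 2.8798
ω = 0 → straight: x' = -1.5 + 2.0·cos(2.8798)·2.5 = -6.3296
y' = 0.5 + 2.0·sin(2.8798)·2.5 = 1.7941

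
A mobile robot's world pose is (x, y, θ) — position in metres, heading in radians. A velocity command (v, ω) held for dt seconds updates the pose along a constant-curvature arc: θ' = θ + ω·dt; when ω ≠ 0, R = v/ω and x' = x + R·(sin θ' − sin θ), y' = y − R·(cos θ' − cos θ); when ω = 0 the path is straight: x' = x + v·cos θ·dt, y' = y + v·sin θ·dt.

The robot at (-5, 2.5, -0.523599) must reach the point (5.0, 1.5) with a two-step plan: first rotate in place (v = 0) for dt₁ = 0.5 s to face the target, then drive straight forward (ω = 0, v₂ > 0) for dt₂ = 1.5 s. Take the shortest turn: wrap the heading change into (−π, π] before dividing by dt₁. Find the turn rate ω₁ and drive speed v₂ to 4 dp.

ω₁ = 0.8479, v₂ = 6.6999

heading to target = atan2(1.5−2.5, 5−-5) = -0.0997
Δθ = wrap(-0.0997 − -0.5236) = 0.4239; ω₁ = Δθ/dt₁ = 0.8479
distance = √((5−-5)² + (1.5−2.5)²) = 10.0499; v₂ = distance/dt₂ = 6.6999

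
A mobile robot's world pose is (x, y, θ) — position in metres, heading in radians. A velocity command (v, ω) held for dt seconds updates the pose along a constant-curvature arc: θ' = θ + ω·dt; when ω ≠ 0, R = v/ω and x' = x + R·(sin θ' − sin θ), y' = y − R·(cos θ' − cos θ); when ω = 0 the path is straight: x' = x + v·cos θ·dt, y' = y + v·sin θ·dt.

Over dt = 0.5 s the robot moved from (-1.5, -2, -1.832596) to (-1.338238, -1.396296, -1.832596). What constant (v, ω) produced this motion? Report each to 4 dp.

Δθ = -1.832596 − -1.832596 = 0.000000
ω = Δθ/dt = 0.000000/0.5 = 0.0000
ω = 0 → v = (Δx·cos θ + Δy·sin θ)/dt = -1.2500

v = -1.2500, ω = 0.0000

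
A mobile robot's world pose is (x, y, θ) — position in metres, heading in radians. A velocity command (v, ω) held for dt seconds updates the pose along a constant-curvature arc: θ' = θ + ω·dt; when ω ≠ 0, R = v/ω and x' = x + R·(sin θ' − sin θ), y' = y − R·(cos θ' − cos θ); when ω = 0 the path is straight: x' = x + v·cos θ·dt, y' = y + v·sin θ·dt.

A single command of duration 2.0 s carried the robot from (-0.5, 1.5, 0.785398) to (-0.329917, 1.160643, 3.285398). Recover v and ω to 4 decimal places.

v = -0.2500, ω = 1.2500

Δθ = 3.285398 − 0.785398 = 2.500000
ω = Δθ/dt = 2.500000/2.0 = 1.2500
R = −Δy/(cos θ' − cos θ) = -0.2000
v = R·ω = -0.2000·1.2500 = -0.2500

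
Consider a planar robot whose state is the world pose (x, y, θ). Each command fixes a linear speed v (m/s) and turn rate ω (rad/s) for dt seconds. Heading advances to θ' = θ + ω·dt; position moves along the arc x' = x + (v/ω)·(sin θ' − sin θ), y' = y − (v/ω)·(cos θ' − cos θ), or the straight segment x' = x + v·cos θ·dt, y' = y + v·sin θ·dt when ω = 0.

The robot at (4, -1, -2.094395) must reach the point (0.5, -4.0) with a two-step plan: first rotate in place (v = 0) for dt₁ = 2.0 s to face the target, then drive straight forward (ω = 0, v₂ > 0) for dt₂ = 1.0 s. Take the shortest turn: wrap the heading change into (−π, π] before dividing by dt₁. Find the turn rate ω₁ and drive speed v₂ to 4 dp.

ω₁ = -0.1693, v₂ = 4.6098

heading to target = atan2(-4−-1, 0.5−4) = -2.4330
Δθ = wrap(-2.4330 − -2.0944) = -0.3386; ω₁ = Δθ/dt₁ = -0.1693
distance = √((0.5−4)² + (-4−-1)²) = 4.6098; v₂ = distance/dt₂ = 4.6098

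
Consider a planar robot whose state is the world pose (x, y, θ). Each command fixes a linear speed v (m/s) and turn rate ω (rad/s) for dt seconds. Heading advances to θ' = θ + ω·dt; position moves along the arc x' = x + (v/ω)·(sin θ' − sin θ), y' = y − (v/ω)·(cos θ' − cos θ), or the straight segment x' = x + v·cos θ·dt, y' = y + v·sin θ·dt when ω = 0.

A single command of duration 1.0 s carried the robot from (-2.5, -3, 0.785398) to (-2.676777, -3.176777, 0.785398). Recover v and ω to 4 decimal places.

v = -0.2500, ω = 0.0000

Δθ = 0.785398 − 0.785398 = 0.000000
ω = Δθ/dt = 0.000000/1.0 = 0.0000
ω = 0 → v = (Δx·cos θ + Δy·sin θ)/dt = -0.2500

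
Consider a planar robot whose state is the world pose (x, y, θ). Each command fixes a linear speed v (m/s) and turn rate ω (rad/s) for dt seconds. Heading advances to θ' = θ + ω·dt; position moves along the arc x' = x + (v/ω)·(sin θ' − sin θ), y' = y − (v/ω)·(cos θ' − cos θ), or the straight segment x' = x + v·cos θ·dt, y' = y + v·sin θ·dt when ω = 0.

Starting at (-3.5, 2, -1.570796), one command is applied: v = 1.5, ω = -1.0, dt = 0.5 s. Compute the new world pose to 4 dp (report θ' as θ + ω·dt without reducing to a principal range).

θ' = -1.5708 + -1.0·0.5 = -2.0708
R = v/ω = 1.5/-1.0 = -1.5000
x' = -3.5 + -1.5000·(sin -2.0708 − sin -1.5708) = -3.6836
y' = 2 − -1.5000·(cos -2.0708 − cos -1.5708) = 1.2809

(-3.6836, 1.2809, -2.0708)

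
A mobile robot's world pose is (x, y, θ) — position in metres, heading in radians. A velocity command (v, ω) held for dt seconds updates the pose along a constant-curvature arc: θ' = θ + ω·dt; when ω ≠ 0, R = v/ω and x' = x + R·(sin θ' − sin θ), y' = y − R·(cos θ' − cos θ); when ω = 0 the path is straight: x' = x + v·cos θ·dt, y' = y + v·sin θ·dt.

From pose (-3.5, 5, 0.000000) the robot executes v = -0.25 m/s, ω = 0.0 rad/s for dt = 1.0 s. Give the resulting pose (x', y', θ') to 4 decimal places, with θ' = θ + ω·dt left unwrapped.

θ' = 0.0000 + 0.0·1.0 = 0.0000
ω = 0 → straight: x' = -3.5 + -0.25·cos(0.0000)·1.0 = -3.7500
y' = 5 + -0.25·sin(0.0000)·1.0 = 5.0000

(-3.7500, 5.0000, 0.0000)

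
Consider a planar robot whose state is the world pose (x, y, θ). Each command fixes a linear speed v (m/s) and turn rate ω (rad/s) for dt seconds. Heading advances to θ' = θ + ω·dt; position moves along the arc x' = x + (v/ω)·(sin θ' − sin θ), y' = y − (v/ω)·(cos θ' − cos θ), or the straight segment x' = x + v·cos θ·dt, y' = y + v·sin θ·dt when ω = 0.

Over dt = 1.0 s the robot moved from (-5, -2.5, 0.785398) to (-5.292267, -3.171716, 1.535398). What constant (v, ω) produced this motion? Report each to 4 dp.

Δθ = 1.535398 − 0.785398 = 0.750000
ω = Δθ/dt = 0.750000/1.0 = 0.7500
R = −Δy/(cos θ' − cos θ) = -1.0000
v = R·ω = -1.0000·0.7500 = -0.7500

v = -0.7500, ω = 0.7500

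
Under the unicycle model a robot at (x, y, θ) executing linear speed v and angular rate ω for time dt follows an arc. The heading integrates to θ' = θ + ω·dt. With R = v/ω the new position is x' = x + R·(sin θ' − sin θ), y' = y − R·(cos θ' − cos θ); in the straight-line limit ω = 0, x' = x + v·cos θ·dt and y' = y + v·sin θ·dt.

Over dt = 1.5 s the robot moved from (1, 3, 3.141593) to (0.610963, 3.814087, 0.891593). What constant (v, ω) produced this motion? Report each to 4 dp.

v = 0.7500, ω = -1.5000

Δθ = 0.891593 − 3.141593 = -2.250000
ω = Δθ/dt = -2.250000/1.5 = -1.5000
R = −Δy/(cos θ' − cos θ) = -0.5000
v = R·ω = -0.5000·-1.5000 = 0.7500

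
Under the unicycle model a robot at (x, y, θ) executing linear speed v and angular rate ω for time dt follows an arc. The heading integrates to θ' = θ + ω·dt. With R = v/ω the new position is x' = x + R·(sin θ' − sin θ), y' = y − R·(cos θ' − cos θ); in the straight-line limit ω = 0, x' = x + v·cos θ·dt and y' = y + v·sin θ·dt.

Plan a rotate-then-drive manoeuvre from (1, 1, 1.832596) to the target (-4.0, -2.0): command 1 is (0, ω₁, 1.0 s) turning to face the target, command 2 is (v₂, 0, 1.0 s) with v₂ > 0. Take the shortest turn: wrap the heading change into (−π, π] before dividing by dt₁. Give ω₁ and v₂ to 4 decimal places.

heading to target = atan2(-2−1, -4−1) = -2.6012
Δθ = wrap(-2.6012 − 1.8326) = 1.8494; ω₁ = Δθ/dt₁ = 1.8494
distance = √((-4−1)² + (-2−1)²) = 5.8310; v₂ = distance/dt₂ = 5.8310

ω₁ = 1.8494, v₂ = 5.8310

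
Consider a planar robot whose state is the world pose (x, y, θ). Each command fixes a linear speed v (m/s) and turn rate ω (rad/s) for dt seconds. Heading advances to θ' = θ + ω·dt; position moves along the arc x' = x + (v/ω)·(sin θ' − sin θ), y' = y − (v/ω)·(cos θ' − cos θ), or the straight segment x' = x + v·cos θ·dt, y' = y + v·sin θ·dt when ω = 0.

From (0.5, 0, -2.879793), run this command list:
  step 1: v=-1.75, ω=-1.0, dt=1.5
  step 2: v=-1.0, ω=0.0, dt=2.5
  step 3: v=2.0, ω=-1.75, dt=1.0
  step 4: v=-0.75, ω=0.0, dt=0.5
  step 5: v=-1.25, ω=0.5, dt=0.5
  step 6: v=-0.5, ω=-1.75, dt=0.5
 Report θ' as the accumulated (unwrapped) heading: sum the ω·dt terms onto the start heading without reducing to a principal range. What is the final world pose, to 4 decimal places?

(3.1170, -2.1998, -6.7548)

step 1: θ'=-4.3798 (R=1.7500) → pose (2.6070, -1.1190, -4.3798)
step 2: θ'=-4.3798 (straight) → pose (3.4233, -3.4820, -4.3798)
step 3: θ'=-6.1298 (R=-1.1429) → pose (4.3289, -1.9794, -6.1298)
step 4: θ'=-6.1298 (straight) → pose (3.9583, -2.0367, -6.1298)
step 5: θ'=-5.8798 (R=-2.5000) → pose (3.3589, -2.2080, -5.8798)
step 6: θ'=-6.7548 (R=0.2857) → pose (3.1170, -2.1998, -6.7548)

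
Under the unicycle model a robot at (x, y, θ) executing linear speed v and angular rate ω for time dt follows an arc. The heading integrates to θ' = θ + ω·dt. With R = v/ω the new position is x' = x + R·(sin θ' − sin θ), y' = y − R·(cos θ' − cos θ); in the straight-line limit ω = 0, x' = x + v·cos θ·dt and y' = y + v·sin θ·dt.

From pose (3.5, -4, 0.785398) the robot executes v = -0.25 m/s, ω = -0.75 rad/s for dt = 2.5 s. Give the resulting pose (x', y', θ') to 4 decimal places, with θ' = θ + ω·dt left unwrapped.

(2.9688, -3.9186, -1.0896)

θ' = 0.7854 + -0.75·2.5 = -1.0896
R = v/ω = -0.25/-0.75 = 0.3333
x' = 3.5 + 0.3333·(sin -1.0896 − sin 0.7854) = 2.9688
y' = -4 − 0.3333·(cos -1.0896 − cos 0.7854) = -3.9186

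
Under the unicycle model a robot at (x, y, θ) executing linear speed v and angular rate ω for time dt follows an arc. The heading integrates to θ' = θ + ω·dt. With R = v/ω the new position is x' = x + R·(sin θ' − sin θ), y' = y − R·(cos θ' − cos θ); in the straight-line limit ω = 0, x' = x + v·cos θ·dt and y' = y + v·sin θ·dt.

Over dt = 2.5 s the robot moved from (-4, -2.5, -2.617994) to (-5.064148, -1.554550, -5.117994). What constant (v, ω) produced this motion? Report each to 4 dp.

Δθ = -5.117994 − -2.617994 = -2.500000
ω = Δθ/dt = -2.500000/2.5 = -1.0000
R = Δx/(sin θ' − sin θ) = -0.7500
v = R·ω = -0.7500·-1.0000 = 0.7500

v = 0.7500, ω = -1.0000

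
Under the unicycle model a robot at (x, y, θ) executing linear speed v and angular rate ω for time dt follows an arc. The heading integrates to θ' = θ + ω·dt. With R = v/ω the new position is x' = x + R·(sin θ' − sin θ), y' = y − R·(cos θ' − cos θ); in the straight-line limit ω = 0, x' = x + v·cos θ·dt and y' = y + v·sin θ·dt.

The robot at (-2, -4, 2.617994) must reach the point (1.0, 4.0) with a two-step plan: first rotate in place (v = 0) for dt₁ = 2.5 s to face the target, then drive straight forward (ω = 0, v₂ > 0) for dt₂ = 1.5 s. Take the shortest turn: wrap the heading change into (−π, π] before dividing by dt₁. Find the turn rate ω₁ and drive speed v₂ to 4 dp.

ω₁ = -0.5624, v₂ = 5.6960

heading to target = atan2(4−-4, 1−-2) = 1.2120
Δθ = wrap(1.2120 − 2.6180) = -1.4060; ω₁ = Δθ/dt₁ = -0.5624
distance = √((1−-2)² + (4−-4)²) = 8.5440; v₂ = distance/dt₂ = 5.6960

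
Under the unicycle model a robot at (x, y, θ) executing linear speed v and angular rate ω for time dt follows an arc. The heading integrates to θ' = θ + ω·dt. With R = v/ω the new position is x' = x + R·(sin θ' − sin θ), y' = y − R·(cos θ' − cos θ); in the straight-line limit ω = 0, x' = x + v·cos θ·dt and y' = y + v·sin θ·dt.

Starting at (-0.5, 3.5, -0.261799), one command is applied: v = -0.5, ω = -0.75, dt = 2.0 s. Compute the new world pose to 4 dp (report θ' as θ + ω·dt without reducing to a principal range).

θ' = -0.2618 + -0.75·2.0 = -1.7618
R = v/ω = -0.5/-0.75 = 0.6667
x' = -0.5 + 0.6667·(sin -1.7618 − sin -0.2618) = -0.9820
y' = 3.5 − 0.6667·(cos -1.7618 − cos -0.2618) = 4.2705

(-0.9820, 4.2705, -1.7618)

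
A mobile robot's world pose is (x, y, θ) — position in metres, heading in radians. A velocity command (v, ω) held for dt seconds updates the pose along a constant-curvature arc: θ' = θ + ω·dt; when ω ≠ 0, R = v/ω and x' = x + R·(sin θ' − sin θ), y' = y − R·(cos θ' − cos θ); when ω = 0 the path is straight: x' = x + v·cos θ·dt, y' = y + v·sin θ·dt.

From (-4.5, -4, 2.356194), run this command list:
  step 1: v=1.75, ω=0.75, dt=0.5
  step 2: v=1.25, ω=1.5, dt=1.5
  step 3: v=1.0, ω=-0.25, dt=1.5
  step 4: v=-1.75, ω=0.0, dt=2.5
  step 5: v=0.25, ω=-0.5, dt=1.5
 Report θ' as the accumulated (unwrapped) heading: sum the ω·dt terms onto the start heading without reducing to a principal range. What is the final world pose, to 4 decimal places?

(-5.9395, -1.9564, 3.8562)

step 1: θ'=2.7312 (R=2.3333) → pose (-5.2190, -3.5103, 2.7312)
step 2: θ'=4.9812 (R=0.8333) → pose (-6.3549, -4.4958, 4.9812)
step 3: θ'=4.6062 (R=-4.0000) → pose (-6.2338, -5.9821, 4.6062)
step 4: θ'=4.6062 (straight) → pose (-5.7700, -1.6317, 4.6062)
step 5: θ'=3.8562 (R=-0.5000) → pose (-5.9395, -1.9564, 3.8562)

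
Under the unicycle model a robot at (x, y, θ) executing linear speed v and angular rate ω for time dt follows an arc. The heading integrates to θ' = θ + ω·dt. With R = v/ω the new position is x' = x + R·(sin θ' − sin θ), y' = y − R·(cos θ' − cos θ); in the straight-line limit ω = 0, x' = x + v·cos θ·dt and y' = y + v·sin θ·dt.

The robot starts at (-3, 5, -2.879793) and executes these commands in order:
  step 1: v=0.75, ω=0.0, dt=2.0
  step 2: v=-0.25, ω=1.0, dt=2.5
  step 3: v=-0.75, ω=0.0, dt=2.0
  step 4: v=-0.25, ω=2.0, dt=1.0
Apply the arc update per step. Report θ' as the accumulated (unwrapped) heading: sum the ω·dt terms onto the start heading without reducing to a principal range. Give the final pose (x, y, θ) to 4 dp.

(-5.9852, 5.5193, 1.6202)

step 1: θ'=-2.8798 (straight) → pose (-4.4489, 4.6118, -2.8798)
step 2: θ'=-0.3798 (R=-0.2500) → pose (-4.4209, 5.0854, -0.3798)
step 3: θ'=-0.3798 (straight) → pose (-5.8140, 5.6415, -0.3798)
step 4: θ'=1.6202 (R=-0.1250) → pose (-5.9852, 5.5193, 1.6202)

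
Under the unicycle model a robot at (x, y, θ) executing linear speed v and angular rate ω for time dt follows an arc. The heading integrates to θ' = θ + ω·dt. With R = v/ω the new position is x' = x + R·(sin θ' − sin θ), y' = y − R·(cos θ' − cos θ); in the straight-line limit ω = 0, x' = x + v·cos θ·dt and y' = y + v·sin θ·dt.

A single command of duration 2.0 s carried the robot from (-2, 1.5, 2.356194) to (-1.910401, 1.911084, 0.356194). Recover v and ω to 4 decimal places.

v = 0.2500, ω = -1.0000

Δθ = 0.356194 − 2.356194 = -2.000000
ω = Δθ/dt = -2.000000/2.0 = -1.0000
R = −Δy/(cos θ' − cos θ) = -0.2500
v = R·ω = -0.2500·-1.0000 = 0.2500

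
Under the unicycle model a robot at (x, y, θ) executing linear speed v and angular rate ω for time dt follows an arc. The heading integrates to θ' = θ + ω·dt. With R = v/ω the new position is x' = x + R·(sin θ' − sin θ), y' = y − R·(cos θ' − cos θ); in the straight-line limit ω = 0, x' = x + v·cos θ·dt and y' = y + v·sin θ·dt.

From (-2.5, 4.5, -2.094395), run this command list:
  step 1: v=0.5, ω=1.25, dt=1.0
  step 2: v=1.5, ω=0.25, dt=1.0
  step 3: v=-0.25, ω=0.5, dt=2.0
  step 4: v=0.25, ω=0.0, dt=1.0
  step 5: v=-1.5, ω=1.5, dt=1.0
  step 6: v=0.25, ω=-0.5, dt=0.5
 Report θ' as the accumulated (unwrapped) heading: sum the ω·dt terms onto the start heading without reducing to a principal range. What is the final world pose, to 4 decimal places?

(-2.1507, 2.0668, 1.6556)

step 1: θ'=-0.8444 (R=0.4000) → pose (-2.4526, 4.0343, -0.8444)
step 2: θ'=-0.5944 (R=6.0000) → pose (-1.3272, 3.0485, -0.5944)
step 3: θ'=0.4056 (R=-0.5000) → pose (-1.8045, 3.0937, 0.4056)
step 4: θ'=0.4056 (straight) → pose (-1.5748, 3.1923, 0.4056)
step 5: θ'=1.9056 (R=-1.0000) → pose (-2.1247, 1.9449, 1.9056)
step 6: θ'=1.6556 (R=-0.5000) → pose (-2.1507, 2.0668, 1.6556)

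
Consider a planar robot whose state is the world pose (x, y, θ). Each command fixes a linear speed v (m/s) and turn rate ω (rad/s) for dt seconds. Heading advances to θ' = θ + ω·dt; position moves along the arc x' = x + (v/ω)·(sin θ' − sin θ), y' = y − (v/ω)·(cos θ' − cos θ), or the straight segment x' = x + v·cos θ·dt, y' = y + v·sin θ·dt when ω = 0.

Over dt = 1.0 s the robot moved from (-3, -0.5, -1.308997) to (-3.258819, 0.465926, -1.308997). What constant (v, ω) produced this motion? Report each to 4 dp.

Δθ = -1.308997 − -1.308997 = 0.000000
ω = Δθ/dt = 0.000000/1.0 = 0.0000
ω = 0 → v = (Δx·cos θ + Δy·sin θ)/dt = -1.0000

v = -1.0000, ω = 0.0000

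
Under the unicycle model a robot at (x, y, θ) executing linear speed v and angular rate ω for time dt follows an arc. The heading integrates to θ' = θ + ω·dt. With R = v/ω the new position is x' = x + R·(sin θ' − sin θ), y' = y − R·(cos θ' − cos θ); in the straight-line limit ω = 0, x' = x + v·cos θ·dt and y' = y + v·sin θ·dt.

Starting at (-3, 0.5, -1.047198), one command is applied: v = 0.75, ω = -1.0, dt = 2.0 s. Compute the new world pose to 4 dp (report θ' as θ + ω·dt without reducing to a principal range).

θ' = -1.0472 + -1.0·2.0 = -3.0472
R = v/ω = 0.75/-1.0 = -0.7500
x' = -3 + -0.7500·(sin -3.0472 − sin -1.0472) = -3.5788
y' = 0.5 − -0.7500·(cos -3.0472 − cos -1.0472) = -0.6217

(-3.5788, -0.6217, -3.0472)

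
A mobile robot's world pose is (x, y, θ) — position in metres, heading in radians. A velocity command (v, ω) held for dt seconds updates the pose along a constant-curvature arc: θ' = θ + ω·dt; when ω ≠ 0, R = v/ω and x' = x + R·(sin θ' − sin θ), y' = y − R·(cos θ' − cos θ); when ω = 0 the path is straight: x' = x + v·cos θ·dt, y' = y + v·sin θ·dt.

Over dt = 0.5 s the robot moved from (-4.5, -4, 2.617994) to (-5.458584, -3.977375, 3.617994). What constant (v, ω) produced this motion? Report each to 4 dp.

v = 2.0000, ω = 2.0000

Δθ = 3.617994 − 2.617994 = 1.000000
ω = Δθ/dt = 1.000000/0.5 = 2.0000
R = Δx/(sin θ' − sin θ) = 1.0000
v = R·ω = 1.0000·2.0000 = 2.0000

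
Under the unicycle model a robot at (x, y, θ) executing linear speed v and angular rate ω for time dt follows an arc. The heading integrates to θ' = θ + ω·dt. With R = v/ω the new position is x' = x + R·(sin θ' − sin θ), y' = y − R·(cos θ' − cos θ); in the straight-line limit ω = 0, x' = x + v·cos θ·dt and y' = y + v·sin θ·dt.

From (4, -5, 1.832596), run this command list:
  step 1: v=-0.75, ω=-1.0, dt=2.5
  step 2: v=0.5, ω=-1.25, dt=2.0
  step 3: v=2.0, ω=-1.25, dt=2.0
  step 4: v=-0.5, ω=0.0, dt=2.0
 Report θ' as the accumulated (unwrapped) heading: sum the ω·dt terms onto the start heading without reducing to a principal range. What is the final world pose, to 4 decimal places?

(0.8543, -4.1692, -5.6674)

step 1: θ'=-0.6674 (R=0.7500) → pose (2.8113, -5.7832, -0.6674)
step 2: θ'=-3.1674 (R=-0.4000) → pose (2.5534, -6.4972, -3.1674)
step 3: θ'=-5.6674 (R=-1.6000) → pose (1.6706, -3.5916, -5.6674)
step 4: θ'=-5.6674 (straight) → pose (0.8543, -4.1692, -5.6674)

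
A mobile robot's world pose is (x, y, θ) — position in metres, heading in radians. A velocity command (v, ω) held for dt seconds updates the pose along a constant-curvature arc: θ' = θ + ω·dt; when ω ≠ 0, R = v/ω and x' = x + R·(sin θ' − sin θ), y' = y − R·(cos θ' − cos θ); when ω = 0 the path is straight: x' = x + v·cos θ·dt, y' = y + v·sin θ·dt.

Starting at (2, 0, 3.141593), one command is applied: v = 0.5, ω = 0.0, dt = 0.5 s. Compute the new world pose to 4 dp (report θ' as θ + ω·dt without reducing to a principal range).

(1.7500, 0.0000, 3.1416)

θ' = 3.1416 + 0.0·0.5 = 3.1416
ω = 0 → straight: x' = 2 + 0.5·cos(3.1416)·0.5 = 1.7500
y' = 0 + 0.5·sin(3.1416)·0.5 = 0.0000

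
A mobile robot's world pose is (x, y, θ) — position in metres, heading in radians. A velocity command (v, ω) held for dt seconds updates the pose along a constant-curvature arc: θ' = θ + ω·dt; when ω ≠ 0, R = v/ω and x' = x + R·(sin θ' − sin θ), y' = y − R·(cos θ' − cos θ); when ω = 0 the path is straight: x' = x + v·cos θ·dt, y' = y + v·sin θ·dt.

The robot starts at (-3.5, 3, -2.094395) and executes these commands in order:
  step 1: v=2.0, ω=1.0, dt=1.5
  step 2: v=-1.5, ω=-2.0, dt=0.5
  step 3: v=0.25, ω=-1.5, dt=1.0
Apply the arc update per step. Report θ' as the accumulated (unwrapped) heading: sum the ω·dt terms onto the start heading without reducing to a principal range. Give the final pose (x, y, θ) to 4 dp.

(-3.3765, 0.8195, -3.0944)

step 1: θ'=-0.5944 (R=2.0000) → pose (-2.8880, 0.3430, -0.5944)
step 2: θ'=-1.5944 (R=0.7500) → pose (-3.2177, 0.9821, -1.5944)
step 3: θ'=-3.0944 (R=-0.1667) → pose (-3.3765, 0.8195, -3.0944)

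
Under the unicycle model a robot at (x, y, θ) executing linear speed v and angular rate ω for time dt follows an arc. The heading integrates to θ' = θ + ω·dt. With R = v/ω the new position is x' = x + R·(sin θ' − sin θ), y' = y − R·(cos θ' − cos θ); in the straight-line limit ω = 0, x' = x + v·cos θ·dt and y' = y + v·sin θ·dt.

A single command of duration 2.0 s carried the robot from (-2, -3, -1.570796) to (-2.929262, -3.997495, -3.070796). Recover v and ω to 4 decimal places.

Δθ = -3.070796 − -1.570796 = -1.500000
ω = Δθ/dt = -1.500000/2.0 = -0.7500
R = −Δy/(cos θ' − cos θ) = -1.0000
v = R·ω = -1.0000·-0.7500 = 0.7500

v = 0.7500, ω = -0.7500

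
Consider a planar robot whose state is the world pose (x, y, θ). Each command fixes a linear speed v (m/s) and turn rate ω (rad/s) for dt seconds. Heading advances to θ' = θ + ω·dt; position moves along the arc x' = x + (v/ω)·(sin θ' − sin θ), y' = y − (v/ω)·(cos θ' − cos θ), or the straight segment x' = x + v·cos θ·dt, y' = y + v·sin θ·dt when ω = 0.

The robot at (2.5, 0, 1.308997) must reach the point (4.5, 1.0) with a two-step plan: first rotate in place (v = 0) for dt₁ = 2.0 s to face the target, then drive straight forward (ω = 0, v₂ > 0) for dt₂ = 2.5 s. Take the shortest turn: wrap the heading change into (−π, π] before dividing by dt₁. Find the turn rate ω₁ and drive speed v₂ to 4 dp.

heading to target = atan2(1−0, 4.5−2.5) = 0.4636
Δθ = wrap(0.4636 − 1.3090) = -0.8453; ω₁ = Δθ/dt₁ = -0.4227
distance = √((4.5−2.5)² + (1−0)²) = 2.2361; v₂ = distance/dt₂ = 0.8944

ω₁ = -0.4227, v₂ = 0.8944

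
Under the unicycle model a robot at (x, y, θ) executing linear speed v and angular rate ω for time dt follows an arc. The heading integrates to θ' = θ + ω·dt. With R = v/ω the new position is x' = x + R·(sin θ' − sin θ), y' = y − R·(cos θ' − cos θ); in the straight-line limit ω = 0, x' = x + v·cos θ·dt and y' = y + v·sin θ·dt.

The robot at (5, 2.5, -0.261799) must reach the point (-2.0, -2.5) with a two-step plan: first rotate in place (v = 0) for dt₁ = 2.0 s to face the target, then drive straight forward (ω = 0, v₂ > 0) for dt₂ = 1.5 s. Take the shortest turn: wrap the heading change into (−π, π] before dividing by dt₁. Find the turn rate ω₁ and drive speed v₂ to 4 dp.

heading to target = atan2(-2.5−2.5, -2−5) = -2.5213
Δθ = wrap(-2.5213 − -0.2618) = -2.2595; ω₁ = Δθ/dt₁ = -1.1298
distance = √((-2−5)² + (-2.5−2.5)²) = 8.6023; v₂ = distance/dt₂ = 5.7349

ω₁ = -1.1298, v₂ = 5.7349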